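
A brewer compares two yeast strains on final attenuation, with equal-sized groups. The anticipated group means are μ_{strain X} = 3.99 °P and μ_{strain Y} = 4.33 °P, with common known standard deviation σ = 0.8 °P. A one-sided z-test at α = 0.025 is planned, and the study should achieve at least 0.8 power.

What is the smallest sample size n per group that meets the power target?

Standardized effect: d = |μ_{strain X} − μ_{strain Y}| / σ = |3.99 − 4.33| / 0.8 = 0.4250
For power 0.8 need Φ(δ − z_{0.025}) = 0.8, so δ = z_{0.025} + z_{0.20} = 1.960 + 0.842 = 2.802.
δ = d·√(n/2) ⇒ n = 2(δ/d)² = 2 × (2.802 / 0.4250)² = 86.91.
Rounding up, n = 87 per group.

n = 87 per group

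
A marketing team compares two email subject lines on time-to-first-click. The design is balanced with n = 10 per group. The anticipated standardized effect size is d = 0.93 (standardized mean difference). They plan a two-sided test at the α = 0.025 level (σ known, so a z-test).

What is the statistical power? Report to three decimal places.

Power ≈ 0.436

Noncentrality parameter: δ = d·√(n/2) = 0.93 × √(10/2) = 2.0795
Two-sided α = 0.025 → critical value z_{0.0125} = 2.241.
Power = Φ(δ − 2.241) + Φ(−δ − 2.241) = Φ(-0.162) + Φ(-4.321) = 0.4357 + 0.0000 = 0.4357.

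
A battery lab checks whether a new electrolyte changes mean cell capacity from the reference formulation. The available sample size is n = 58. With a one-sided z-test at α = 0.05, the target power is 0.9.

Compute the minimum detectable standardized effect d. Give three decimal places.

Required noncentrality: δ = z_{0.05} + z_{0.10} = 1.645 + 1.282 = 2.926.
δ = d·√n ⇒ d = δ/√n = 2.926/√58 = 0.3843.

d ≈ 0.384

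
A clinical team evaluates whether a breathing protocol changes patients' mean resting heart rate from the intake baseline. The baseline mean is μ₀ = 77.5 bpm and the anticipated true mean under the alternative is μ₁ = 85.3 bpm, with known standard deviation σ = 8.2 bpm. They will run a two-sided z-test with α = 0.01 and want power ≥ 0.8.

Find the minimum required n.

Standardized effect: d = |μ₁ − μ₀| / σ = |85.3 − 77.5| / 8.2 = 0.9512
Set Φ(δ − 2.576) = 0.8; then δ − 2.576 = Φ⁻¹(0.8) = 0.842, giving δ = 3.417.
(Ignoring the negligible lower-tail rejection probability gives the usual closed-form inversion.)
δ = d·√n ⇒ n = (δ/d)² = (3.417 / 0.9512)² = 12.91.
Rounding up, n = 13.

n = 13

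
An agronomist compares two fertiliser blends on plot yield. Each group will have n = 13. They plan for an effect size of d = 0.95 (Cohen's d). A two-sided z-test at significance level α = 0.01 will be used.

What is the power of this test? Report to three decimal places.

Power ≈ 0.439

Noncentrality parameter: δ = d·√(n/2) = 0.95 × √(13/2) = 2.4220
Two-sided α = 0.01 → critical value z_{0.005} = 2.576.
Power = Φ(δ − 2.576) + Φ(−δ − 2.576) = Φ(-0.154) + Φ(-4.998) = 0.4389 + 0.0000 = 0.4389.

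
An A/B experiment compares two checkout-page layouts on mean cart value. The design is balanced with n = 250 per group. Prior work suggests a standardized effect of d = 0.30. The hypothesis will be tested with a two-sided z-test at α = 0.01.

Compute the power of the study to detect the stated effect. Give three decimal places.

Noncentrality parameter: δ = d·√(n/2) = 0.30 × √(250/2) = 3.3541
Critical value for a two-sided test at α = 0.01: z_{α/2} = 2.576.
Power = Φ(δ − 2.576) + Φ(−δ − 2.576) = Φ(0.778) + Φ(-5.930) = 0.7818 + 0.0000 = 0.7818.

Power ≈ 0.782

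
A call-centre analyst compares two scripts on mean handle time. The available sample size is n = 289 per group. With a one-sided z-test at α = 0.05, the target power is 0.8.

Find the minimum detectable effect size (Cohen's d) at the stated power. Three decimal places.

Need Φ(δ − 1.645) = 0.8, so δ = 1.645 + 0.842 = 2.486.
δ = d·√(n/2) ⇒ d = δ/√(n/2) = 2.486/√(289/2) = 0.2068.

d ≈ 0.207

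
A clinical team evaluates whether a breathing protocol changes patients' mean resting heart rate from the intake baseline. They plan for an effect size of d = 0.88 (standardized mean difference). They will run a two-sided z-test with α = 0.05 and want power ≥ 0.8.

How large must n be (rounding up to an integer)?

n = 11

For power 0.8 need Φ(δ − z_{0.025}) = 0.8, so δ = z_{0.025} + z_{0.20} = 1.960 + 0.842 = 2.802.
(Ignoring the negligible lower-tail rejection probability gives the usual closed-form inversion.)
δ = d·√n ⇒ n = (δ/d)² = (2.802 / 0.88)² = 10.14.
Rounding up, n = 11.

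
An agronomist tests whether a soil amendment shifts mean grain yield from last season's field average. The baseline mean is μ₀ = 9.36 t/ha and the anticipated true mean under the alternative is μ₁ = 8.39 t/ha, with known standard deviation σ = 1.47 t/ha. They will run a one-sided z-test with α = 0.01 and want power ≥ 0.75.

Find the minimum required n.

Standardized effect: d = |μ₁ − μ₀| / σ = |8.39 − 9.36| / 1.47 = 0.6599
Set Φ(δ − 2.326) = 0.75; then δ − 2.326 = Φ⁻¹(0.75) = 0.674, giving δ = 3.001.
δ = d·√n ⇒ n = (δ/d)² = (3.001 / 0.6599)² = 20.68.
Rounding up, n = 21.

n = 21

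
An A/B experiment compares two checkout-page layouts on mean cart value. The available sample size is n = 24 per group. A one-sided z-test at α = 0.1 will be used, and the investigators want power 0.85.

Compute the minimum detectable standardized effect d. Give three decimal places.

Need Φ(δ − 1.282) = 0.85, so δ = 1.282 + 1.036 = 2.318.
δ = d·√(n/2) ⇒ d = δ/√(n/2) = 2.318/√(24/2) = 0.6691.

d ≈ 0.669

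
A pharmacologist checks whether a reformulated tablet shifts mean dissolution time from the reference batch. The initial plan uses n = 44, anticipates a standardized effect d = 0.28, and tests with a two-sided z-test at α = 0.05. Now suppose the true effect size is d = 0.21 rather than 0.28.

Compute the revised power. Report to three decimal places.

Power ≈ 0.286

With d = 0.21: δ = d·√n = 0.21 × √44 = 1.3930. Critical value z_{0.025} = 1.960.
Revised power = Φ(δ − 1.960) + Φ(−δ − 1.960) = Φ(-0.567) + Φ(-3.353) = 0.2854 + 0.0004 = 0.2858.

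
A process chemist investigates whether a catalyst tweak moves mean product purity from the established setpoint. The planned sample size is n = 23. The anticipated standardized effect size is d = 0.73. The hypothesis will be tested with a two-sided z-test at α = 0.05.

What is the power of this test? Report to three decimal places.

Noncentrality parameter: δ = d·√n = 0.73 × √23 = 3.5010
Critical value for a two-sided test at α = 0.05: z_{α/2} = 1.960.
Power = Φ(δ − 1.960) + Φ(−δ − 1.960) = Φ(1.541) + Φ(-5.461) = 0.9383 + 0.0000 = 0.9383.

Power ≈ 0.938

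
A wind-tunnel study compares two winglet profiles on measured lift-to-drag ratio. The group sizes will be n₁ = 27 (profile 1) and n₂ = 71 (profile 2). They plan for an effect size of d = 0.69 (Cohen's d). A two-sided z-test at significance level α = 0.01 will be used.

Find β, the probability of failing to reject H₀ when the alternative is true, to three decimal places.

Noncentrality parameter: δ = d / √(1/n₁ + 1/n₂) = 0.69 / √(1/27 + 1/71) = 3.0517
Two-sided α = 0.01 → critical value z_{0.005} = 2.576.
Power = Φ(δ − 2.576) + Φ(−δ − 2.576) = Φ(0.476) + Φ(-5.628) = 0.6829 + 0.0000 = 0.6829.
Type II error: β = 1 − power = 1 − 0.6829 = 0.3171.

β ≈ 0.317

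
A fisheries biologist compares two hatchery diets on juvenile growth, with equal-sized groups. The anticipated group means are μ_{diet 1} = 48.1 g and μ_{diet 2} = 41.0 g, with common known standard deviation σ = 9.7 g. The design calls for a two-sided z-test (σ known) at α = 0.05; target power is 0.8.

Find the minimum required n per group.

Standardized effect: d = |μ_{diet 1} − μ_{diet 2}| / σ = |48.1 − 41.0| / 9.7 = 0.7320
For power 0.8 need Φ(δ − z_{0.025}) = 0.8, so δ = z_{0.025} + z_{0.20} = 1.960 + 0.842 = 2.802.
(Ignoring the negligible lower-tail rejection probability gives the usual closed-form inversion.)
δ = d·√(n/2) ⇒ n = 2(δ/d)² = 2 × (2.802 / 0.7320)² = 29.30.
Round up to the next whole unit.

n = 30 per group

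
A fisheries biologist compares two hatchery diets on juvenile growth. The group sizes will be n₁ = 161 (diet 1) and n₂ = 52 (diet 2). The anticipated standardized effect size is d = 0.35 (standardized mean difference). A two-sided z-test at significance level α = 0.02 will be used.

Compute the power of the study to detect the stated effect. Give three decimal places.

Power ≈ 0.447

Noncentrality parameter: δ = d / √(1/n₁ + 1/n₂) = 0.35 / √(1/161 + 1/52) = 2.1943
Critical value for a two-sided test at α = 0.02: z_{α/2} = 2.326.
Power = Φ(δ − 2.326) + Φ(−δ − 2.326) = Φ(-0.132) + Φ(-4.521) = 0.4475 + 0.0000 = 0.4475.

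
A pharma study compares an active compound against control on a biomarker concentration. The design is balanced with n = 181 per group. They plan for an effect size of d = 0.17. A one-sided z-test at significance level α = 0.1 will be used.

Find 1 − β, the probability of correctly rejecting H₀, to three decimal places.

Noncentrality parameter: λ = d·√(n/2) = 0.17 × √(181/2) = 1.6172
Critical value for a one-sided test at α = 0.1: z_α = 1.282.
Power = P(Z > 1.282 − λ) = Φ(0.336) = 0.6314.

Power ≈ 0.631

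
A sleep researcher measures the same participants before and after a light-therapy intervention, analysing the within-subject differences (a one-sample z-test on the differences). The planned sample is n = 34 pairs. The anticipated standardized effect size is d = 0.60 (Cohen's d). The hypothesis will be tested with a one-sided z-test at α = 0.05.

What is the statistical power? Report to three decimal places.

Noncentrality parameter: λ = d·√n = 0.60 × √34 = 3.4986
Critical value for a one-sided test at α = 0.05: z_α = 1.645.
Power = P(Z > 1.645 − λ) = Φ(1.854) = 0.9681.

Power ≈ 0.968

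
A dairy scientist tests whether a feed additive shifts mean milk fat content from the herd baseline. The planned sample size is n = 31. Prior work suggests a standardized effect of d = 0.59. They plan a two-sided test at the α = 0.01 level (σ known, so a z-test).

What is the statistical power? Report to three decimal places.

Power ≈ 0.761

Noncentrality parameter: δ = d·√n = 0.59 × √31 = 3.2850
Two-sided α = 0.01 → critical value z_{0.005} = 2.576.
Power = Φ(δ − 2.576) + Φ(−δ − 2.576) = Φ(0.709) + Φ(-5.861) = 0.7609 + 0.0000 = 0.7609.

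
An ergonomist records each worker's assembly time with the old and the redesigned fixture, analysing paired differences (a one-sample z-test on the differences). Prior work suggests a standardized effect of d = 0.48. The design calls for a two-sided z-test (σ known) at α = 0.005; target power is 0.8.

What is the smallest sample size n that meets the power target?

n = 58

Set Φ(δ − 2.807) = 0.8; then δ − 2.807 = Φ⁻¹(0.8) = 0.842, giving δ = 3.649.
(The Φ(−δ − z_{α/2}) term is vanishingly small for δ > 0 and is dropped in the standard sample-size formula.)
δ = d·√n ⇒ n = (δ/d)² = (3.649 / 0.48)² = 57.78.
Round up to the next whole unit.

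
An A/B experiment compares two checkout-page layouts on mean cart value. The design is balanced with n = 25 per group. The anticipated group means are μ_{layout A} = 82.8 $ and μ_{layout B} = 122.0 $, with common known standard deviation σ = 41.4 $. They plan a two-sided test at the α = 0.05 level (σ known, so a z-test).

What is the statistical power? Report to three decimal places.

Standardized effect: d = |μ_{layout A} − μ_{layout B}| / σ = |82.8 − 122.0| / 41.4 = 0.9469
Noncentrality parameter: δ = d·√(n/2) = 0.9469 × √(25/2) = 3.3477
Two-sided α = 0.05 → critical value z_{0.025} = 1.960.
Power = Φ(δ − 1.960) + Φ(−δ − 1.960) = Φ(1.388) + Φ(-5.308) = 0.9174 + 0.0000 = 0.9174.

Power ≈ 0.917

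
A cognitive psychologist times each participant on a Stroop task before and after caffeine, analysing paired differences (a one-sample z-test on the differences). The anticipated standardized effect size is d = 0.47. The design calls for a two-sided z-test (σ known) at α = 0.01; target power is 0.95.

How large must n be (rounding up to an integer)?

Set Φ(δ − 2.576) = 0.95; then δ − 2.576 = Φ⁻¹(0.95) = 1.645, giving δ = 4.221.
(Ignoring the negligible lower-tail rejection probability gives the usual closed-form inversion.)
δ = d·√n ⇒ n = (δ/d)² = (4.221 / 0.47)² = 80.64.
Rounding up, n = 81.

n = 81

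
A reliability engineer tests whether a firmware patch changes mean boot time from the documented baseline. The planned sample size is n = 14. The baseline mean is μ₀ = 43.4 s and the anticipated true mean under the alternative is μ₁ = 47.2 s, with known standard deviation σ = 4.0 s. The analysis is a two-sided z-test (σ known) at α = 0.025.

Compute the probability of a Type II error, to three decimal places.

β ≈ 0.095

Standardized effect: d = |μ₁ − μ₀| / σ = |47.2 − 43.4| / 4.0 = 0.9500
Noncentrality parameter: λ = d·√n = 0.9500 × √14 = 3.5546
Critical value for a two-sided test at α = 0.025: z_{α/2} = 2.241.
Power = Φ(λ − 2.241) + Φ(−λ − 2.241) = Φ(1.313) + Φ(-5.796) = 0.9054 + 0.0000 = 0.9054.
Type II error: β = 1 − power = 1 − 0.9054 = 0.0946.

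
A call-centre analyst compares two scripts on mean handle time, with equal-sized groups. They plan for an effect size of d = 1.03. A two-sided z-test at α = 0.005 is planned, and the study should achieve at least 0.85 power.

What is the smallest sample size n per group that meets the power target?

n = 28 per group

Set Φ(δ − 2.807) = 0.85; then δ − 2.807 = Φ⁻¹(0.85) = 1.036, giving δ = 3.843.
(The Φ(−δ − z_{α/2}) term is vanishingly small for δ > 0 and is dropped in the standard sample-size formula.)
δ = d·√(n/2) ⇒ n = 2(δ/d)² = 2 × (3.843 / 1.03)² = 27.85.
Round up to the next whole unit.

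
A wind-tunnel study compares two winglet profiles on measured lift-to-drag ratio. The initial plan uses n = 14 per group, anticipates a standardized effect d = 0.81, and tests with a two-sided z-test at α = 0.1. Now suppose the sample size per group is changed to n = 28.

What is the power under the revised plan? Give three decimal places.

With n = 28 per group: δ = d·√(n/2) = 0.81 × √(28/2) = 3.0307. Critical value z_{0.05} = 1.645.
Revised power = Φ(δ − 1.645) + Φ(−δ − 1.645) = Φ(1.386) + Φ(-4.676) = 0.9171 + 0.0000 = 0.9171.

Power ≈ 0.917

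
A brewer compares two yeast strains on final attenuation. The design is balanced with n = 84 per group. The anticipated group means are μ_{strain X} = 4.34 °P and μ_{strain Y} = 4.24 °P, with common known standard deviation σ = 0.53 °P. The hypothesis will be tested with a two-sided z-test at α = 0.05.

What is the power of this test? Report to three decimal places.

Power ≈ 0.231

Standardized effect: d = |μ_{strain X} − μ_{strain Y}| / σ = |4.34 − 4.24| / 0.53 = 0.1887
Noncentrality parameter: δ = d·√(n/2) = 0.1887 × √(84/2) = 1.2228
Critical value for a two-sided test at α = 0.05: z_{α/2} = 1.960.
Power = Φ(δ − 1.960) + Φ(−δ − 1.960) = Φ(-0.737) + Φ(-3.183) = 0.2305 + 0.0007 = 0.2312.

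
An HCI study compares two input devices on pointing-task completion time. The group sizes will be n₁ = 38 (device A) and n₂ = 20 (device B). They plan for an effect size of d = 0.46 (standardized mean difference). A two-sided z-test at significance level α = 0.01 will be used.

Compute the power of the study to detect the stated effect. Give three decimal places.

Power ≈ 0.181

Noncentrality parameter: δ = d / √(1/n₁ + 1/n₂) = 0.46 / √(1/38 + 1/20) = 1.6651
Critical value for a two-sided test at α = 0.01: z_{α/2} = 2.576.
Power = Φ(δ − 2.576) + Φ(−δ − 2.576) = Φ(-0.911) + Φ(-4.241) = 0.1812 + 0.0000 = 0.1812.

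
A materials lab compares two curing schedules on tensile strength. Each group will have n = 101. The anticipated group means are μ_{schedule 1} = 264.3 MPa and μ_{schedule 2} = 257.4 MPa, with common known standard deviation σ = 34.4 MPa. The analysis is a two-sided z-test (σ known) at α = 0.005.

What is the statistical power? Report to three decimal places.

Power ≈ 0.084

Standardized effect: d = |μ_{schedule 1} − μ_{schedule 2}| / σ = |264.3 − 257.4| / 34.4 = 0.2006
Noncentrality parameter: δ = d·√(n/2) = 0.2006 × √(101/2) = 1.4254
Critical value for a two-sided test at α = 0.005: z_{α/2} = 2.807.
Power = Φ(δ − 2.807) + Φ(−δ − 2.807) = Φ(-1.382) + Φ(-4.232) = 0.0835 + 0.0000 = 0.0836.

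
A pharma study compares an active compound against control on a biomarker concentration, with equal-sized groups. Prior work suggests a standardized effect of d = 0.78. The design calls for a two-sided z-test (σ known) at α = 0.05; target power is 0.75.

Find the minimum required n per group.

n = 23 per group

For power 0.75 need Φ(δ − z_{0.025}) = 0.75, so δ = z_{0.025} + z_{0.25} = 1.960 + 0.674 = 2.634.
(The Φ(−δ − z_{α/2}) term is vanishingly small for δ > 0 and is dropped in the standard sample-size formula.)
δ = d·√(n/2) ⇒ n = 2(δ/d)² = 2 × (2.634 / 0.78)² = 22.82.
Rounding up, n = 23 per group.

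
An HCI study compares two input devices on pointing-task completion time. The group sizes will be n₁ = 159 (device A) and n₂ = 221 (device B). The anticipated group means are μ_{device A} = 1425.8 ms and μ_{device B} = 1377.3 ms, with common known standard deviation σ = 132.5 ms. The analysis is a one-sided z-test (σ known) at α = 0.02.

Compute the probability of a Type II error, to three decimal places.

β ≈ 0.071

Standardized effect: d = |μ_{device A} − μ_{device B}| / σ = |1425.8 − 1377.3| / 132.5 = 0.3660
Noncentrality parameter: δ = d / √(1/n₁ + 1/n₂) = 0.3660 / √(1/159 + 1/221) = 3.5199
Critical value for a one-sided test at α = 0.02: z_α = 2.054.
Power = P(Z > 2.054 − δ) = Φ(1.466) = 0.9287.
Type II error: β = 1 − power = 1 − 0.9287 = 0.0713.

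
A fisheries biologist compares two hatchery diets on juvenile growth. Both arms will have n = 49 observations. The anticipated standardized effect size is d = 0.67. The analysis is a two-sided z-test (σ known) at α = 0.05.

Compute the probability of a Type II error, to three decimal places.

Noncentrality parameter: δ = d·√(n/2) = 0.67 × √(49/2) = 3.3163
Critical value for a two-sided test at α = 0.05: z_{α/2} = 1.960.
Power = Φ(δ − 1.960) + Φ(−δ − 1.960) = Φ(1.356) + Φ(-5.276) = 0.9125 + 0.0000 = 0.9125.
Type II error: β = 1 − power = 1 − 0.9125 = 0.0875.

β ≈ 0.087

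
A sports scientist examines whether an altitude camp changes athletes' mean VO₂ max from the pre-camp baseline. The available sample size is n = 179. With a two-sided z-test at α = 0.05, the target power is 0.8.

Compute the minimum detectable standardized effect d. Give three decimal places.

Required noncentrality: δ = z_{0.025} + z_{0.20} = 1.960 + 0.842 = 2.802.
(Lower-tail contribution to power is negligible for δ > 0.)
δ = d·√n ⇒ d = δ/√n = 2.802/√179 = 0.2094.

d ≈ 0.209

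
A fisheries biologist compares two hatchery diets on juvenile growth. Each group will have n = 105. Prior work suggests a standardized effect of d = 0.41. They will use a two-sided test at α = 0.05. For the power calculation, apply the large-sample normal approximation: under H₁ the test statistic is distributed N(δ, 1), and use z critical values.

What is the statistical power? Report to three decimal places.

Power ≈ 0.844

Noncentrality parameter: δ = d·√(n/2) = 0.41 × √(105/2) = 2.9707
Two-sided α = 0.05 → critical value z_{0.025} = 1.960.
Power = Φ(δ − 1.960) + Φ(−δ − 1.960) = Φ(1.011) + Φ(-4.931) = 0.8439 + 0.0000 = 0.8439.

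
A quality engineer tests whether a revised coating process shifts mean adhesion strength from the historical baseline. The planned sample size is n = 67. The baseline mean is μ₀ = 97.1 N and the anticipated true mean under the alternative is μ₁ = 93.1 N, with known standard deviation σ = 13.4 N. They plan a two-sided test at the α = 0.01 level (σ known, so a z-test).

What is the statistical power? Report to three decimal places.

Standardized effect: d = |μ₁ − μ₀| / σ = |93.1 − 97.1| / 13.4 = 0.2985
Noncentrality parameter: δ = d·√n = 0.2985 × √67 = 2.4434
Two-sided α = 0.01 → critical value z_{0.005} = 2.576.
Power = Φ(δ − 2.576) + Φ(−δ − 2.576) = Φ(-0.132) + Φ(-5.019) = 0.4473 + 0.0000 = 0.4473.

Power ≈ 0.447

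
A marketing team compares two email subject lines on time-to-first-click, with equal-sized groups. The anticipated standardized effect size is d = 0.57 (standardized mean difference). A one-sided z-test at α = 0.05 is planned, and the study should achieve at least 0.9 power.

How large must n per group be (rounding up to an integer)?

For power 0.9 need Φ(δ − z_{0.05}) = 0.9, so δ = z_{0.05} + z_{0.10} = 1.645 + 1.282 = 2.926.
δ = d·√(n/2) ⇒ n = 2(δ/d)² = 2 × (2.926 / 0.57)² = 52.72.
Rounding up, n = 53 per group.

n = 53 per group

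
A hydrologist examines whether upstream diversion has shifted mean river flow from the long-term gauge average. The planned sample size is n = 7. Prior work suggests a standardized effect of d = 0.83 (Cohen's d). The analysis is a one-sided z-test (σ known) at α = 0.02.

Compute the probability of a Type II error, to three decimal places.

Noncentrality parameter: δ = d·√n = 0.83 × √7 = 2.1960
Critical value for a one-sided test at α = 0.02: z_α = 2.054.
Power = P(Z > 2.054 − δ) = Φ(0.142) = 0.5565.
Type II error: β = 1 − power = 1 − 0.5565 = 0.4435.

β ≈ 0.443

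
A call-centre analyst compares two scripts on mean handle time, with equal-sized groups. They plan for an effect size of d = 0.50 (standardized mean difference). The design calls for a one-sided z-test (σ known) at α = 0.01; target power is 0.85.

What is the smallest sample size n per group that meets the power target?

n = 91 per group

Set Φ(δ − 2.326) = 0.85; then δ − 2.326 = Φ⁻¹(0.85) = 1.036, giving δ = 3.363.
δ = d·√(n/2) ⇒ n = 2(δ/d)² = 2 × (3.363 / 0.50)² = 90.47.
Rounding up, n = 91 per group.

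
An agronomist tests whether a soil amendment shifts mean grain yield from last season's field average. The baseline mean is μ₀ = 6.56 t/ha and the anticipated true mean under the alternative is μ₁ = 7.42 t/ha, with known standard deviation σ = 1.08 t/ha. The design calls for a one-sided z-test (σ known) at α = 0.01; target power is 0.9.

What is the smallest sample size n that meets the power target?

n = 21

Standardized effect: d = |μ₁ − μ₀| / σ = |7.42 − 6.56| / 1.08 = 0.7963
For power 0.9 need Φ(δ − z_{0.01}) = 0.9, so δ = z_{0.01} + z_{0.10} = 2.326 + 1.282 = 3.608.
δ = d·√n ⇒ n = (δ/d)² = (3.608 / 0.7963)² = 20.53.
Round up to the next whole unit.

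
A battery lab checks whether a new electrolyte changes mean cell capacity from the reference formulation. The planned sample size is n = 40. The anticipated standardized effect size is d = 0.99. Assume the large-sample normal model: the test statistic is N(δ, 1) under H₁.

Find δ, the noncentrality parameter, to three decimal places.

δ ≈ 6.261

The noncentrality parameter scales effect size by the design's sample-size factor: δ = d·√n = 0.99 × √40 = 6.2613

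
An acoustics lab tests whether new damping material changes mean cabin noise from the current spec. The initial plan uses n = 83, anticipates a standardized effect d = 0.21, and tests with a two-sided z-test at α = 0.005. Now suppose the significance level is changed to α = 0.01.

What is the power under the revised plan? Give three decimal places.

δ = d·√n = 0.21 × √83 = 1.9132 (unchanged). New critical value: z_{0.005} = 2.576.
Revised power = Φ(δ − 2.576) + Φ(−δ − 2.576) = Φ(-0.663) + Φ(-4.489) = 0.2538 + 0.0000 = 0.2538.

Power ≈ 0.254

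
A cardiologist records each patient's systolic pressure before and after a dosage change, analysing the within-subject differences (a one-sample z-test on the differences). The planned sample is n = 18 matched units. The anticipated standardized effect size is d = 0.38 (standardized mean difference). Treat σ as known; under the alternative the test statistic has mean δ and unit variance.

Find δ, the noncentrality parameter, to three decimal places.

The noncentrality parameter scales effect size by the design's sample-size factor: δ = d·√n = 0.38 × √18 = 1.6122

δ ≈ 1.612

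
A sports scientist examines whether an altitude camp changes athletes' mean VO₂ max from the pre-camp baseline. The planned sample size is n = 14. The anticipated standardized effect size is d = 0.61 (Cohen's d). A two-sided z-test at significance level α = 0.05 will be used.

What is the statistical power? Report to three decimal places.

Noncentrality parameter: δ = d·√n = 0.61 × √14 = 2.2824
Two-sided α = 0.05 → critical value z_{0.025} = 1.960.
Power = Φ(δ − 1.960) + Φ(−δ − 1.960) = Φ(0.322) + Φ(-4.242) = 0.6264 + 0.0000 = 0.6265.

Power ≈ 0.626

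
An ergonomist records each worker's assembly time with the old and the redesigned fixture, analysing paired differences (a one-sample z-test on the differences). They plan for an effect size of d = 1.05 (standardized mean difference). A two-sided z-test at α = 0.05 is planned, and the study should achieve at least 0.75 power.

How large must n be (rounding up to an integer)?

For power 0.75 need Φ(δ − z_{0.025}) = 0.75, so δ = z_{0.025} + z_{0.25} = 1.960 + 0.674 = 2.634.
(For δ > 0 the lower-tail rejection region contributes negligibly to power, so the one-term inversion is standard.)
δ = d·√n ⇒ n = (δ/d)² = (2.634 / 1.05)² = 6.30.
Rounding up, n = 7.

n = 7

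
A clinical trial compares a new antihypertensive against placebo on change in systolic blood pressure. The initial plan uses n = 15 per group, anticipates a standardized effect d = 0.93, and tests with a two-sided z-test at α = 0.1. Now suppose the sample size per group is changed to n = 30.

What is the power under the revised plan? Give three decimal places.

With n = 30 per group: δ = d·√(n/2) = 0.93 × √(30/2) = 3.6019. Critical value z_{0.05} = 1.645.
Revised power = Φ(δ − 1.645) + Φ(−δ − 1.645) = Φ(1.957) + Φ(-5.247) = 0.9748 + 0.0000 = 0.9748.

Power ≈ 0.975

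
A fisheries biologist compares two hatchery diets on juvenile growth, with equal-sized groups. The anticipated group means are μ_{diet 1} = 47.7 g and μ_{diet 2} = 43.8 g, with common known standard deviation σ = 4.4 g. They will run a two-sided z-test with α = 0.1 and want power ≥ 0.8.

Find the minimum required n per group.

n = 16 per group

Standardized effect: d = |μ_{diet 1} − μ_{diet 2}| / σ = |47.7 − 43.8| / 4.4 = 0.8864
For power 0.8 need Φ(δ − z_{0.05}) = 0.8, so δ = z_{0.05} + z_{0.20} = 1.645 + 0.842 = 2.486.
(For δ > 0 the lower-tail rejection region contributes negligibly to power, so the one-term inversion is standard.)
δ = d·√(n/2) ⇒ n = 2(δ/d)² = 2 × (2.486 / 0.8864)² = 15.74.
Round up to the next whole unit.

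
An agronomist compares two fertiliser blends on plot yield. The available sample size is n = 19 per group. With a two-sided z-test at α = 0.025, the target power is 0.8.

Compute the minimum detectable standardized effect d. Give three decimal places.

Need Φ(δ − 2.241) = 0.8, so δ = 2.241 + 0.842 = 3.083.
(The second rejection-region term Φ(−δ − z_{α/2}) is negligible and dropped.)
δ = d·√(n/2) ⇒ d = δ/√(n/2) = 3.083/√(19/2) = 1.0003.

d ≈ 1.000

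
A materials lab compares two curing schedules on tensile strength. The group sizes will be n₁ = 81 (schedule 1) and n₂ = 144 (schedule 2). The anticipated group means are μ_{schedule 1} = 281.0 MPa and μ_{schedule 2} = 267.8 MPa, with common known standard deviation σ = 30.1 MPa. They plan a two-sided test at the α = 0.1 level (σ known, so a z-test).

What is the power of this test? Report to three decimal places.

Standardized effect: d = |μ_{schedule 1} − μ_{schedule 2}| / σ = |281.0 − 267.8| / 30.1 = 0.4385
Noncentrality parameter: δ = d / √(1/n₁ + 1/n₂) = 0.4385 / √(1/81 + 1/144) = 3.1575
Two-sided α = 0.1 → critical value z_{0.05} = 1.645.
Power = Φ(δ − 1.645) + Φ(−δ − 1.645) = Φ(1.513) + Φ(-4.802) = 0.9348 + 0.0000 = 0.9348.

Power ≈ 0.935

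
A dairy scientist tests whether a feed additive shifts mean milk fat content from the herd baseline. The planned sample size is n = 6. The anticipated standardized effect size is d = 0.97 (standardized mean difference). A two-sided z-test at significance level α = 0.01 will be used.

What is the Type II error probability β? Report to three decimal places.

Noncentrality parameter: δ = d·√n = 0.97 × √6 = 2.3760
Two-sided α = 0.01 → critical value z_{0.005} = 2.576.
Power = Φ(δ − 2.576) + Φ(−δ − 2.576) = Φ(-0.200) + Φ(-4.952) = 0.4208 + 0.0000 = 0.4208.
Type II error: β = 1 − power = 1 − 0.4208 = 0.5792.

β ≈ 0.579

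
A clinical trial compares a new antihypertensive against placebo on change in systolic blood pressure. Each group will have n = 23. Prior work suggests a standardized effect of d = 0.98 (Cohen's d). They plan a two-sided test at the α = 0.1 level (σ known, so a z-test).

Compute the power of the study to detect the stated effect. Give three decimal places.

Power ≈ 0.953

Noncentrality parameter: δ = d·√(n/2) = 0.98 × √(23/2) = 3.3233
Two-sided α = 0.1 → critical value z_{0.05} = 1.645.
Power = Φ(δ − 1.645) + Φ(−δ − 1.645) = Φ(1.678) + Φ(-4.968) = 0.9534 + 0.0000 = 0.9534.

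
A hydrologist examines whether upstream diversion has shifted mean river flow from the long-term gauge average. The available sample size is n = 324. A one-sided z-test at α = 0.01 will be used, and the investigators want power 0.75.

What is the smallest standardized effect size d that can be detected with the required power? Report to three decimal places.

d ≈ 0.167

Required noncentrality: δ = z_{0.01} + z_{0.25} = 2.326 + 0.674 = 3.001.
δ = d·√n ⇒ d = δ/√n = 3.001/√324 = 0.1667.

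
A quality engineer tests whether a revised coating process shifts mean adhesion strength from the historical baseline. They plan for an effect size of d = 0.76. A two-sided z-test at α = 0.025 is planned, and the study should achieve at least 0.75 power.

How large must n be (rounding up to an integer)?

Set Φ(δ − 2.241) = 0.75; then δ − 2.241 = Φ⁻¹(0.75) = 0.674, giving δ = 2.916.
(The Φ(−δ − z_{α/2}) term is vanishingly small for δ > 0 and is dropped in the standard sample-size formula.)
δ = d·√n ⇒ n = (δ/d)² = (2.916 / 0.76)² = 14.72.
Rounding up, n = 15.

n = 15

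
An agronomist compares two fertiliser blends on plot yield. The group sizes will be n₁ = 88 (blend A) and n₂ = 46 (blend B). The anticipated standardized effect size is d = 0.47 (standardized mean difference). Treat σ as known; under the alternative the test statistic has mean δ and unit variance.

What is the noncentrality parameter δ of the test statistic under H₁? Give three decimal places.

δ = d / √(1/n₁ + 1/n₂) = 0.47 / √(1/88 + 1/46) = 2.5832

δ ≈ 2.583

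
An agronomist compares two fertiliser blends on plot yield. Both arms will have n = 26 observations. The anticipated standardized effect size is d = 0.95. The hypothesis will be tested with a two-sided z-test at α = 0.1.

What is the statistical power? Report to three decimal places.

Noncentrality parameter: δ = d·√(n/2) = 0.95 × √(26/2) = 3.4253
Critical value for a two-sided test at α = 0.1: z_{α/2} = 1.645.
Power = Φ(δ − 1.645) + Φ(−δ − 1.645) = Φ(1.780) + Φ(-5.070) = 0.9625 + 0.0000 = 0.9625.

Power ≈ 0.962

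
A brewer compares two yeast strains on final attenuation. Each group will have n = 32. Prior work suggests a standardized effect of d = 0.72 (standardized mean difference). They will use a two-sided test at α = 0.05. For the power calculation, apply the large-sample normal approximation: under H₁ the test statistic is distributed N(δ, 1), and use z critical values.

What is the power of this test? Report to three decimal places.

Power ≈ 0.821

Noncentrality parameter: δ = d·√(n/2) = 0.72 × √(32/2) = 2.8800
Two-sided α = 0.05 → critical value z_{0.025} = 1.960.
Power = Φ(δ − 1.960) + Φ(−δ − 1.960) = Φ(0.920) + Φ(-4.840) = 0.8212 + 0.0000 = 0.8212.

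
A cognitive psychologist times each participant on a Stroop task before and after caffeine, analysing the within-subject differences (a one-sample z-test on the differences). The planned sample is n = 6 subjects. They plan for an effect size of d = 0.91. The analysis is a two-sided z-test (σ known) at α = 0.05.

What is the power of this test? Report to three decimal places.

Power ≈ 0.606

Noncentrality parameter: δ = d·√n = 0.91 × √6 = 2.2290
Critical value for a two-sided test at α = 0.05: z_{α/2} = 1.960.
Power = Φ(δ − 1.960) + Φ(−δ − 1.960) = Φ(0.269) + Φ(-4.189) = 0.6061 + 0.0000 = 0.6061.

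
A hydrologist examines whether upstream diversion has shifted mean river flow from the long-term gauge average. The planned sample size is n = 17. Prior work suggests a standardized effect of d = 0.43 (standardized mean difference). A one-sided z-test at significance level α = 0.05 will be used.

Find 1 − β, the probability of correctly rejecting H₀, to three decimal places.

Power ≈ 0.551

Noncentrality parameter: δ = d·√n = 0.43 × √17 = 1.7729
One-sided α = 0.05 → critical value z_{0.05} = 1.645.
Power = P(Z > 1.645 − δ) = Φ(0.128) = 0.5510.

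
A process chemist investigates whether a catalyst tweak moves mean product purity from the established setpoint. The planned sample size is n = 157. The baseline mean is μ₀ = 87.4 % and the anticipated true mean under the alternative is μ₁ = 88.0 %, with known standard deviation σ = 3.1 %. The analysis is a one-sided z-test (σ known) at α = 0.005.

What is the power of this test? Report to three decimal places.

Power ≈ 0.440

Standardized effect: d = |μ₁ − μ₀| / σ = |88.0 − 87.4| / 3.1 = 0.1935
Noncentrality parameter: δ = d·√n = 0.1935 × √157 = 2.4252
One-sided α = 0.005 → critical value z_{0.005} = 2.576.
Power = P(Z > 2.576 − δ) = Φ(-0.151) = 0.4401.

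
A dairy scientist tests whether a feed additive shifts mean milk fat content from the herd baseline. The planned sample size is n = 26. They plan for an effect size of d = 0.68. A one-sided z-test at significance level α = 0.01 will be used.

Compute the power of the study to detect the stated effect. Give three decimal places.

Noncentrality parameter: δ = d·√n = 0.68 × √26 = 3.4673
Critical value for a one-sided test at α = 0.01: z_α = 2.326.
Power = P(Z > 2.326 − δ) = Φ(1.141) = 0.8731.

Power ≈ 0.873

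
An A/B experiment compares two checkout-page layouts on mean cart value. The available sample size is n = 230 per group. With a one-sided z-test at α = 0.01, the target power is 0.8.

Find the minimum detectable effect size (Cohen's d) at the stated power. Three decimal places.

d ≈ 0.295

Need Φ(δ − 2.326) = 0.8, so δ = 2.326 + 0.842 = 3.168.
δ = d·√(n/2) ⇒ d = δ/√(n/2) = 3.168/√(230/2) = 0.2954.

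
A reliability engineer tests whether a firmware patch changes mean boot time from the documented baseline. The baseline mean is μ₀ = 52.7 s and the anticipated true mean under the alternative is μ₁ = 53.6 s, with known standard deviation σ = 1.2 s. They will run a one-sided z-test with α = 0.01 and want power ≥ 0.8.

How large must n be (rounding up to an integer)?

n = 18

Standardized effect: d = |μ₁ − μ₀| / σ = |53.6 − 52.7| / 1.2 = 0.7500
Set Φ(δ − 2.326) = 0.8; then δ − 2.326 = Φ⁻¹(0.8) = 0.842, giving δ = 3.168.
δ = d·√n ⇒ n = (δ/d)² = (3.168 / 0.7500)² = 17.84.
Rounding up, n = 18.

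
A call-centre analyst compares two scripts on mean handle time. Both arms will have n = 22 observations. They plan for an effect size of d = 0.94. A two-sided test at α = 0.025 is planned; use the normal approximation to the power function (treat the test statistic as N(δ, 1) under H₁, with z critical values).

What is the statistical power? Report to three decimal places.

Power ≈ 0.810

Noncentrality parameter: δ = d·√(n/2) = 0.94 × √(22/2) = 3.1176
Critical value for a two-sided test at α = 0.025: z_{α/2} = 2.241.
Power = Φ(δ − 2.241) + Φ(−δ − 2.241) = Φ(0.876) + Φ(-5.359) = 0.8095 + 0.0000 = 0.8095.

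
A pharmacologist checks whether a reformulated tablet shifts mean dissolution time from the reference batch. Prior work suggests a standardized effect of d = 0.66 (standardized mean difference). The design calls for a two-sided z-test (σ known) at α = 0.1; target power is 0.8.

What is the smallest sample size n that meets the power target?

For power 0.8 need Φ(δ − z_{0.05}) = 0.8, so δ = z_{0.05} + z_{0.20} = 1.645 + 0.842 = 2.486.
(The Φ(−δ − z_{α/2}) term is vanishingly small for δ > 0 and is dropped in the standard sample-size formula.)
δ = d·√n ⇒ n = (δ/d)² = (2.486 / 0.66)² = 14.19.
Rounding up, n = 15.

n = 15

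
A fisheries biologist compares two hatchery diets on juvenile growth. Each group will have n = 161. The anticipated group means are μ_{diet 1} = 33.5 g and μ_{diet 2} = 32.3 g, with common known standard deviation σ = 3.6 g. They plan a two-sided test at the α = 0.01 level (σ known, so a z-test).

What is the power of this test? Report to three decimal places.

Standardized effect: d = |μ_{diet 1} − μ_{diet 2}| / σ = |33.5 − 32.3| / 3.6 = 0.3333
Noncentrality parameter: δ = d·√(n/2) = 0.3333 × √(161/2) = 2.9907
Critical value for a two-sided test at α = 0.01: z_{α/2} = 2.576.
Power = Φ(δ − 2.576) + Φ(−δ − 2.576) = Φ(0.415) + Φ(-5.567) = 0.6609 + 0.0000 = 0.6609.

Power ≈ 0.661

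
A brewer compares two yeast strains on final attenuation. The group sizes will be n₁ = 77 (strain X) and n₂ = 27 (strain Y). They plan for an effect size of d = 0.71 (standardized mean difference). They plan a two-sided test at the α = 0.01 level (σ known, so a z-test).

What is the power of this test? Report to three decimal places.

Power ≈ 0.725

Noncentrality parameter: δ = d / √(1/n₁ + 1/n₂) = 0.71 / √(1/77 + 1/27) = 3.1745
Two-sided α = 0.01 → critical value z_{0.005} = 2.576.
Power = Φ(δ − 2.576) + Φ(−δ − 2.576) = Φ(0.599) + Φ(-5.750) = 0.7253 + 0.0000 = 0.7253.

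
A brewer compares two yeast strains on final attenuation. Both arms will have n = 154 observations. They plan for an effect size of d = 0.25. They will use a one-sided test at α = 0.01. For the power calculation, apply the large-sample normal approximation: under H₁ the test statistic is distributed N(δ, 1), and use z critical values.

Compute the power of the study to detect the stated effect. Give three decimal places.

Power ≈ 0.447

Noncentrality parameter: λ = d·√(n/2) = 0.25 × √(154/2) = 2.1937
Critical value for a one-sided test at α = 0.01: z_α = 2.326.
Power = Φ(λ − 2.326) = Φ(-0.133) = 0.4473.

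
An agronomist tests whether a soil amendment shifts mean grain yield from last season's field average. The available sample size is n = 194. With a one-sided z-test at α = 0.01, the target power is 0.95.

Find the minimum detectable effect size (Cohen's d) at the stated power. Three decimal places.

Need Φ(δ − 2.326) = 0.95, so δ = 2.326 + 1.645 = 3.971.
δ = d·√n ⇒ d = δ/√n = 3.971/√194 = 0.2851.

d ≈ 0.285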